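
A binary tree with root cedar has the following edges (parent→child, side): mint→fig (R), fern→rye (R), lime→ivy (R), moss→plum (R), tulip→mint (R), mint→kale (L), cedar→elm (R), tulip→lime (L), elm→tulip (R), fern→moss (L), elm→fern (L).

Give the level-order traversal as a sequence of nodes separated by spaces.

cedar elm fern tulip moss rye lime mint plum ivy kale fig

Level-order visits nodes level by level from the root, left to right within each level.
Level 0: cedar
Level 1: elm
Level 2: fern, tulip
Level 3: moss, rye, lime, mint
Level 4: plum, ivy, kale, fig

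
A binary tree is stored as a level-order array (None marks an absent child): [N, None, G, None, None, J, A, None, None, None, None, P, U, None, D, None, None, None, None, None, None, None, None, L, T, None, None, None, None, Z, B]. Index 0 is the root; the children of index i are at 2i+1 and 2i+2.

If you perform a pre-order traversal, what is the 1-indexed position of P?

Pre-order visits the node, then its left subtree, then its right subtree.
Visit N.
At N: no left child.
At N: go right to G.
  Visit G.
  At G: go left to J.
    Visit J.
    At J: go left to P.
      Visit P.
      At P: go left to L.
        L is a leaf — visit L.
      At P: go right to T.
        T is a leaf — visit T.
    At J: go right to U.
      U is a leaf — visit U.
  At G: go right to A.
    Visit A.
    At A: no left child.
    At A: go right to D.
      Visit D.
      At D: go left to Z.
        Z is a leaf — visit Z.
      At D: go right to B.
        B is a leaf — visit B.
Full pre-order sequence: N, G, J, P, L, T, U, A, D, Z, B.

4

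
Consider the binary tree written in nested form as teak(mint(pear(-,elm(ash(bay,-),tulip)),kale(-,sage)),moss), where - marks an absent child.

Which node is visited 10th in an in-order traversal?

In-order visits the left subtree, then the node, then the right subtree.
At teak: go left to mint.
  At mint: go left to pear.
    At pear: no left child.
    Visit pear.
    At pear: go right to elm.
      At elm: go left to ash.
        At ash: go left to bay.
          bay is a leaf — visit bay.
        Visit ash.
        At ash: no right child.
      Visit elm.
      At elm: go right to tulip.
        tulip is a leaf — visit tulip.
  Visit mint.
  At mint: go right to kale.
    At kale: no left child.
    Visit kale.
    At kale: go right to sage.
      sage is a leaf — visit sage.
Visit teak.
At teak: go right to moss.
  moss is a leaf — visit moss.
Full in-order sequence: pear, bay, ash, elm, tulip, mint, kale, sage, teak, moss.

moss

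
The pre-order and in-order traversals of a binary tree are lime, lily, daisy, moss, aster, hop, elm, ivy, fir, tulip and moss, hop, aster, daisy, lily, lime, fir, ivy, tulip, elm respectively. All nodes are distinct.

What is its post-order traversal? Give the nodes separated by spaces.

hop aster moss daisy lily fir tulip ivy elm lime

The first element of pre-order is the root; it splits in-order into left and right subtrees.
Root lime: left subtree has 5 nodes {moss, hop, aster, daisy, lily}, right has 4 {fir, ivy, tulip, elm}.
  Root lily: left subtree has 4 nodes {moss, hop, aster, daisy}, right has 0 { }.
    Root daisy: left subtree has 3 nodes {moss, hop, aster}, right has 0 { }.
      Root moss: left subtree has 0 nodes { }, right has 2 {hop, aster}.
        Root aster: left subtree has 1 node {hop}, right has 0 { }.
  Root elm: left subtree has 3 nodes {fir, ivy, tulip}, right has 0 { }.
    Root ivy: left subtree has 1 node {fir}, right has 1 {tulip}.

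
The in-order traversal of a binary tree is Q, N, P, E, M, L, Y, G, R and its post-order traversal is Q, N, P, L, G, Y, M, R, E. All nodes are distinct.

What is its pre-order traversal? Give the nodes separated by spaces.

The last element of post-order is the root; it splits in-order into left and right subtrees.
Root E: left subtree has 3 nodes {Q, N, P}, right has 5 {M, L, Y, G, R}.
  Root P: left subtree has 2 nodes {Q, N}, right has 0 { }.
    Root N: left subtree has 1 node {Q}, right has 0 { }.
  Root R: left subtree has 4 nodes {M, L, Y, G}, right has 0 { }.
    Root M: left subtree has 0 nodes { }, right has 3 {L, Y, G}.
      Root Y: left subtree has 1 node {L}, right has 1 {G}.

E P N Q R M Y L G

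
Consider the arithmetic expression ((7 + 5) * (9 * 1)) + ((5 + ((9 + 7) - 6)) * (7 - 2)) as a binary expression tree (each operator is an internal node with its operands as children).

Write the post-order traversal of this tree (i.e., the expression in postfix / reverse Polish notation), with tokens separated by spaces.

7 5 + 9 1 * * 5 9 7 + 6 - + 7 2 - * +

Post-order on an expression tree gives postfix notation: for each operator, emit left operand, right operand, then the operator.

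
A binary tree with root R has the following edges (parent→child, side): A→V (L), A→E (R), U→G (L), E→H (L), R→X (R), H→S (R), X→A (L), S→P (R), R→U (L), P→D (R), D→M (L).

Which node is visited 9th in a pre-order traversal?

Pre-order visits the node, then its left subtree, then its right subtree.
Visit R.
At R: go left to U.
  Visit U.
  At U: go left to G.
    G is a leaf — visit G.
  At U: no right child.
At R: go right to X.
  Visit X.
  At X: go left to A.
    Visit A.
    At A: go left to V.
      V is a leaf — visit V.
    At A: go right to E.
      Visit E.
      At E: go left to H.
        Visit H.
        At H: no left child.
        At H: go right to S.
          Visit S.
          At S: no left child.
          At S: go right to P.
            Visit P.
            At P: no left child.
            At P: go right to D.
              Visit D.
              At D: go left to M.
                M is a leaf — visit M.
              At D: no right child.
      At E: no right child.
  At X: no right child.
Full pre-order sequence: R, U, G, X, A, V, E, H, S, P, D, M.

S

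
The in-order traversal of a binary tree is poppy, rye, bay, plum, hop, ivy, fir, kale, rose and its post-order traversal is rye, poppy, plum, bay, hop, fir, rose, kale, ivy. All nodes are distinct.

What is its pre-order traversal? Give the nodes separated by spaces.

The last element of post-order is the root; it splits in-order into left and right subtrees.
Root ivy: left subtree has 5 nodes {poppy, rye, bay, plum, hop}, right has 3 {fir, kale, rose}.
  Root hop: left subtree has 4 nodes {poppy, rye, bay, plum}, right has 0 { }.
    Root bay: left subtree has 2 nodes {poppy, rye}, right has 1 {plum}.
      Root poppy: left subtree has 0 nodes { }, right has 1 {rye}.
  Root kale: left subtree has 1 node {fir}, right has 1 {rose}.

ivy hop bay poppy rye plum kale fir rose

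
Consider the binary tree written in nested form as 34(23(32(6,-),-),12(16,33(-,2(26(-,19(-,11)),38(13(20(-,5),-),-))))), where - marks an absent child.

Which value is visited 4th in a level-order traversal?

Level-order visits nodes level by level from the root, left to right within each level.
Level 0: 34
Level 1: 23, 12
Level 2: 32, 16, 33
Level 3: 6, 2
Level 4: 26, 38
Level 5: 19, 13
Level 6: 11, 20
Level 7: 5
Full level-order sequence: 34, 23, 12, 32, 16, 33, 6, 2, 26, 38, 19, 13, 11, 20, 5.

32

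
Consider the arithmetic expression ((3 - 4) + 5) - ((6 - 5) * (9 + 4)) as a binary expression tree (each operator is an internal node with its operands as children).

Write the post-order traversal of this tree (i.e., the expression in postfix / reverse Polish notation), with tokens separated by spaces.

Post-order on an expression tree gives postfix notation: for each operator, emit left operand, right operand, then the operator.

3 4 - 5 + 6 5 - 9 4 + * -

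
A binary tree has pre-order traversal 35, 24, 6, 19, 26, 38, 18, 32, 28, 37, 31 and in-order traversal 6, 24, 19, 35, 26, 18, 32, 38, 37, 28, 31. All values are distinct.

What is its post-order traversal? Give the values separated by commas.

6, 19, 24, 32, 18, 37, 31, 28, 38, 26, 35

The first element of pre-order is the root; it splits in-order into left and right subtrees.
Root 35: left subtree has 3 nodes {6, 24, 19}, right has 7 {26, 18, 32, 38, 37, 28, 31}.
  Root 24: left subtree has 1 node {6}, right has 1 {19}.
  Root 26: left subtree has 0 nodes { }, right has 6 {18, 32, 38, 37, 28, 31}.
    Root 38: left subtree has 2 nodes {18, 32}, right has 3 {37, 28, 31}.
      Root 18: left subtree has 0 nodes { }, right has 1 {32}.
      Root 28: left subtree has 1 node {37}, right has 1 {31}.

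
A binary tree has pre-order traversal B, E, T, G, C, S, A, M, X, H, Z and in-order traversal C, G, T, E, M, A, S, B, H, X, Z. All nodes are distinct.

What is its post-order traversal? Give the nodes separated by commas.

The first element of pre-order is the root; it splits in-order into left and right subtrees.
Root B: left subtree has 7 nodes {C, G, T, E, M, A, S}, right has 3 {H, X, Z}.
  Root E: left subtree has 3 nodes {C, G, T}, right has 3 {M, A, S}.
    Root T: left subtree has 2 nodes {C, G}, right has 0 { }.
      Root G: left subtree has 1 node {C}, right has 0 { }.
    Root S: left subtree has 2 nodes {M, A}, right has 0 { }.
      Root A: left subtree has 1 node {M}, right has 0 { }.
  Root X: left subtree has 1 node {H}, right has 1 {Z}.

C, G, T, M, A, S, E, H, Z, X, B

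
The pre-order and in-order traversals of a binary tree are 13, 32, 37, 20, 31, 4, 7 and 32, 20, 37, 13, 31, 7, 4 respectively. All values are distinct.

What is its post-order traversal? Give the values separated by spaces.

20 37 32 7 4 31 13

The first element of pre-order is the root; it splits in-order into left and right subtrees.
Root 13: left subtree has 3 nodes {32, 20, 37}, right has 3 {31, 7, 4}.
  Root 32: left subtree has 0 nodes { }, right has 2 {20, 37}.
    Root 37: left subtree has 1 node {20}, right has 0 { }.
  Root 31: left subtree has 0 nodes { }, right has 2 {7, 4}.
    Root 4: left subtree has 1 node {7}, right has 0 { }.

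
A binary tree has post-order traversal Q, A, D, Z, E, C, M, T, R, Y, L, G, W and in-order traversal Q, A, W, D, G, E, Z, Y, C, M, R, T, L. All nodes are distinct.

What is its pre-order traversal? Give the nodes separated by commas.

The last element of post-order is the root; it splits in-order into left and right subtrees.
Root W: left subtree has 2 nodes {Q, A}, right has 10 {D, G, E, Z, Y, C, M, R, T, L}.
  Root A: left subtree has 1 node {Q}, right has 0 { }.
  Root G: left subtree has 1 node {D}, right has 8 {E, Z, Y, C, M, R, T, L}.
    Root L: left subtree has 7 nodes {E, Z, Y, C, M, R, T}, right has 0 { }.
      Root Y: left subtree has 2 nodes {E, Z}, right has 4 {C, M, R, T}.
        Root E: left subtree has 0 nodes { }, right has 1 {Z}.
        Root R: left subtree has 2 nodes {C, M}, right has 1 {T}.
          Root M: left subtree has 1 node {C}, right has 0 { }.

W, A, Q, G, D, L, Y, E, Z, R, M, C, T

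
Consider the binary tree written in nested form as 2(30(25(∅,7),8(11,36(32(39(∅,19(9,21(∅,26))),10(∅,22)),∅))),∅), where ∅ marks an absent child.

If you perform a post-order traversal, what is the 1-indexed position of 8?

13

Post-order visits the left subtree, then the right subtree, then the node.
At 2: go left to 30.
  At 30: go left to 25.
    At 25: no left child.
    At 25: go right to 7.
      7 is a leaf — visit 7.
    Visit 25.
  At 30: go right to 8.
    At 8: go left to 11.
      11 is a leaf — visit 11.
    At 8: go right to 36.
      At 36: go left to 32.
        At 32: go left to 39.
          At 39: no left child.
          At 39: go right to 19.
            At 19: go left to 9.
              9 is a leaf — visit 9.
            At 19: go right to 21.
              At 21: no left child.
              At 21: go right to 26.
                26 is a leaf — visit 26.
              Visit 21.
            Visit 19.
          Visit 39.
        At 32: go right to 10.
          At 10: no left child.
          At 10: go right to 22.
            22 is a leaf — visit 22.
          Visit 10.
        Visit 32.
      At 36: no right child.
      Visit 36.
    Visit 8.
  Visit 30.
At 2: no right child.
Visit 2.
Full post-order sequence: 7, 25, 11, 9, 26, 21, 19, 39, 22, 10, 32, 36, 8, 30, 2.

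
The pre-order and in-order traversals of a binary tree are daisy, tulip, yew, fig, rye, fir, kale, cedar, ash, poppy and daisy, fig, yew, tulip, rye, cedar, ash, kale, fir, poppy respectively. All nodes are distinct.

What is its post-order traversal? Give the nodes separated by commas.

The first element of pre-order is the root; it splits in-order into left and right subtrees.
Root daisy: left subtree has 0 nodes { }, right has 9 {fig, yew, tulip, rye, cedar, ash, kale, fir, poppy}.
  Root tulip: left subtree has 2 nodes {fig, yew}, right has 6 {rye, cedar, ash, kale, fir, poppy}.
    Root yew: left subtree has 1 node {fig}, right has 0 { }.
    Root rye: left subtree has 0 nodes { }, right has 5 {cedar, ash, kale, fir, poppy}.
      Root fir: left subtree has 3 nodes {cedar, ash, kale}, right has 1 {poppy}.
        Root kale: left subtree has 2 nodes {cedar, ash}, right has 0 { }.
          Root cedar: left subtree has 0 nodes { }, right has 1 {ash}.

fig, yew, ash, cedar, kale, poppy, fir, rye, tulip, daisy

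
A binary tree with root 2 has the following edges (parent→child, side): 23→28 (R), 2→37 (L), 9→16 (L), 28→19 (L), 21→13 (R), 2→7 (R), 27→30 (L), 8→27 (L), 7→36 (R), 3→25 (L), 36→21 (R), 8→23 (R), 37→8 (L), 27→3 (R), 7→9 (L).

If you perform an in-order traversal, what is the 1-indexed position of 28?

In-order visits the left subtree, then the node, then the right subtree.
At 2: go left to 37.
  At 37: go left to 8.
    At 8: go left to 27.
      At 27: go left to 30.
        30 is a leaf — visit 30.
      Visit 27.
      At 27: go right to 3.
        At 3: go left to 25.
          25 is a leaf — visit 25.
        Visit 3.
        At 3: no right child.
    Visit 8.
    At 8: go right to 23.
      At 23: no left child.
      Visit 23.
      At 23: go right to 28.
        At 28: go left to 19.
          19 is a leaf — visit 19.
        Visit 28.
        At 28: no right child.
  Visit 37.
  At 37: no right child.
Visit 2.
At 2: go right to 7.
  At 7: go left to 9.
    At 9: go left to 16.
      16 is a leaf — visit 16.
    Visit 9.
    At 9: no right child.
  Visit 7.
  At 7: go right to 36.
    At 36: no left child.
    Visit 36.
    At 36: go right to 21.
      At 21: no left child.
      Visit 21.
      At 21: go right to 13.
        13 is a leaf — visit 13.
Full in-order sequence: 30, 27, 25, 3, 8, 23, 19, 28, 37, 2, 16, 9, 7, 36, 21, 13.

8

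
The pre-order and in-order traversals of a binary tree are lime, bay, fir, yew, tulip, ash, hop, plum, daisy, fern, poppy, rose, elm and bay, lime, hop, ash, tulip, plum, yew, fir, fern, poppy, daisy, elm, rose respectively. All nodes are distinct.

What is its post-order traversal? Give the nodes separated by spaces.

The first element of pre-order is the root; it splits in-order into left and right subtrees.
Root lime: left subtree has 1 node {bay}, right has 11 {hop, ash, tulip, plum, yew, fir, fern, poppy, daisy, elm, rose}.
  Root fir: left subtree has 5 nodes {hop, ash, tulip, plum, yew}, right has 5 {fern, poppy, daisy, elm, rose}.
    Root yew: left subtree has 4 nodes {hop, ash, tulip, plum}, right has 0 { }.
      Root tulip: left subtree has 2 nodes {hop, ash}, right has 1 {plum}.
        Root ash: left subtree has 1 node {hop}, right has 0 { }.
    Root daisy: left subtree has 2 nodes {fern, poppy}, right has 2 {elm, rose}.
      Root fern: left subtree has 0 nodes { }, right has 1 {poppy}.
      Root rose: left subtree has 1 node {elm}, right has 0 { }.

bay hop ash plum tulip yew poppy fern elm rose daisy fir lime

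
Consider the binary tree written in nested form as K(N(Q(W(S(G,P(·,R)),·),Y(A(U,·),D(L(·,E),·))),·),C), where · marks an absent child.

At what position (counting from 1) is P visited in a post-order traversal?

3

Post-order visits the left subtree, then the right subtree, then the node.
At K: go left to N.
  At N: go left to Q.
    At Q: go left to W.
      At W: go left to S.
        At S: go left to G.
          G is a leaf — visit G.
        At S: go right to P.
          At P: no left child.
          At P: go right to R.
            R is a leaf — visit R.
          Visit P.
        Visit S.
      At W: no right child.
      Visit W.
    At Q: go right to Y.
      At Y: go left to A.
        At A: go left to U.
          U is a leaf — visit U.
        At A: no right child.
        Visit A.
      At Y: go right to D.
        At D: go left to L.
          At L: no left child.
          At L: go right to E.
            E is a leaf — visit E.
          Visit L.
        At D: no right child.
        Visit D.
      Visit Y.
    Visit Q.
  At N: no right child.
  Visit N.
At K: go right to C.
  C is a leaf — visit C.
Visit K.
Full post-order sequence: G, R, P, S, W, U, A, E, L, D, Y, Q, N, C, K.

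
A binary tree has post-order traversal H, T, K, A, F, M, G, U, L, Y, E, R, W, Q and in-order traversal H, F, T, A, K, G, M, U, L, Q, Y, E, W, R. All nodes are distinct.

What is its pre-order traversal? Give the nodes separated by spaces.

Q L U G F H A T K M W E Y R

The last element of post-order is the root; it splits in-order into left and right subtrees.
Root Q: left subtree has 9 nodes {H, F, T, A, K, G, M, U, L}, right has 4 {Y, E, W, R}.
  Root L: left subtree has 8 nodes {H, F, T, A, K, G, M, U}, right has 0 { }.
    Root U: left subtree has 7 nodes {H, F, T, A, K, G, M}, right has 0 { }.
      Root G: left subtree has 5 nodes {H, F, T, A, K}, right has 1 {M}.
        Root F: left subtree has 1 node {H}, right has 3 {T, A, K}.
          Root A: left subtree has 1 node {T}, right has 1 {K}.
  Root W: left subtree has 2 nodes {Y, E}, right has 1 {R}.
    Root E: left subtree has 1 node {Y}, right has 0 { }.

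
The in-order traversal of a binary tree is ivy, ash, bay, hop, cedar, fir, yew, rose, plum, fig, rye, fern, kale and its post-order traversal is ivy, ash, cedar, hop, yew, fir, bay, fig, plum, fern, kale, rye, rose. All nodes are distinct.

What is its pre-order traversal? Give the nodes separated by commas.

The last element of post-order is the root; it splits in-order into left and right subtrees.
Root rose: left subtree has 7 nodes {ivy, ash, bay, hop, cedar, fir, yew}, right has 5 {plum, fig, rye, fern, kale}.
  Root bay: left subtree has 2 nodes {ivy, ash}, right has 4 {hop, cedar, fir, yew}.
    Root ash: left subtree has 1 node {ivy}, right has 0 { }.
    Root fir: left subtree has 2 nodes {hop, cedar}, right has 1 {yew}.
      Root hop: left subtree has 0 nodes { }, right has 1 {cedar}.
  Root rye: left subtree has 2 nodes {plum, fig}, right has 2 {fern, kale}.
    Root plum: left subtree has 0 nodes { }, right has 1 {fig}.
    Root kale: left subtree has 1 node {fern}, right has 0 { }.

rose, bay, ash, ivy, fir, hop, cedar, yew, rye, plum, fig, kale, fern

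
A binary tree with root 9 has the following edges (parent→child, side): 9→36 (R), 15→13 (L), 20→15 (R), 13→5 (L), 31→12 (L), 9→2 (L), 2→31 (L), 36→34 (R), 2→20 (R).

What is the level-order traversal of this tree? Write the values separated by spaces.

9 2 36 31 20 34 12 15 13 5

Level-order visits nodes level by level from the root, left to right within each level.
Level 0: 9
Level 1: 2, 36
Level 2: 31, 20, 34
Level 3: 12, 15
Level 4: 13
Level 5: 5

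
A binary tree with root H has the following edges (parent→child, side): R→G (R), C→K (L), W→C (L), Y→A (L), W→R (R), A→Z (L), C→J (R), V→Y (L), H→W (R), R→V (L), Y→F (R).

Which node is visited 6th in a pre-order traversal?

R

Pre-order visits the node, then its left subtree, then its right subtree.
Visit H.
At H: no left child.
At H: go right to W.
  Visit W.
  At W: go left to C.
    Visit C.
    At C: go left to K.
      K is a leaf — visit K.
    At C: go right to J.
      J is a leaf — visit J.
  At W: go right to R.
    Visit R.
    At R: go left to V.
      Visit V.
      At V: go left to Y.
        Visit Y.
        At Y: go left to A.
          Visit A.
          At A: go left to Z.
            Z is a leaf — visit Z.
          At A: no right child.
        At Y: go right to F.
          F is a leaf — visit F.
      At V: no right child.
    At R: go right to G.
      G is a leaf — visit G.
Full pre-order sequence: H, W, C, K, J, R, V, Y, A, Z, F, G.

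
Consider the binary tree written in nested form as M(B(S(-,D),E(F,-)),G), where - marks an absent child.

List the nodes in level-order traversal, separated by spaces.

Level-order visits nodes level by level from the root, left to right within each level.
Level 0: M
Level 1: B, G
Level 2: S, E
Level 3: D, F

M B G S E D F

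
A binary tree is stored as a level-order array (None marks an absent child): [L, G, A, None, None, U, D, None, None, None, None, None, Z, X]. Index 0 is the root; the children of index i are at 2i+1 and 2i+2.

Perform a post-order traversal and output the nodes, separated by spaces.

G Z U X D A L

Post-order visits the left subtree, then the right subtree, then the node.
At L: go left to G.
  G is a leaf — visit G.
At L: go right to A.
  At A: go left to U.
    At U: no left child.
    At U: go right to Z.
      Z is a leaf — visit Z.
    Visit U.
  At A: go right to D.
    At D: go left to X.
      X is a leaf — visit X.
    At D: no right child.
    Visit D.
  Visit A.
Visit L.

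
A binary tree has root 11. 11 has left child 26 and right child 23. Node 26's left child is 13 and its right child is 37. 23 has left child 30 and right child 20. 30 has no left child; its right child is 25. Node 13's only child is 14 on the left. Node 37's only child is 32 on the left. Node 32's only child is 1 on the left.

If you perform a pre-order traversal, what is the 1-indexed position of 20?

11

Pre-order visits the node, then its left subtree, then its right subtree.
Visit 11.
At 11: go left to 26.
  Visit 26.
  At 26: go left to 13.
    Visit 13.
    At 13: go left to 14.
      14 is a leaf — visit 14.
    At 13: no right child.
  At 26: go right to 37.
    Visit 37.
    At 37: go left to 32.
      Visit 32.
      At 32: go left to 1.
        1 is a leaf — visit 1.
      At 32: no right child.
    At 37: no right child.
At 11: go right to 23.
  Visit 23.
  At 23: go left to 30.
    Visit 30.
    At 30: no left child.
    At 30: go right to 25.
      25 is a leaf — visit 25.
  At 23: go right to 20.
    20 is a leaf — visit 20.
Full pre-order sequence: 11, 26, 13, 14, 37, 32, 1, 23, 30, 25, 20.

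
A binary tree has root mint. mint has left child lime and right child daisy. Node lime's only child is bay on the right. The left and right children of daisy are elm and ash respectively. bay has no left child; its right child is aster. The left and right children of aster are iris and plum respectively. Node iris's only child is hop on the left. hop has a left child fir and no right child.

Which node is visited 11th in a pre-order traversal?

Pre-order visits the node, then its left subtree, then its right subtree.
Visit mint.
At mint: go left to lime.
  Visit lime.
  At lime: no left child.
  At lime: go right to bay.
    Visit bay.
    At bay: no left child.
    At bay: go right to aster.
      Visit aster.
      At aster: go left to iris.
        Visit iris.
        At iris: go left to hop.
          Visit hop.
          At hop: go left to fir.
            fir is a leaf — visit fir.
          At hop: no right child.
        At iris: no right child.
      At aster: go right to plum.
        plum is a leaf — visit plum.
At mint: go right to daisy.
  Visit daisy.
  At daisy: go left to elm.
    elm is a leaf — visit elm.
  At daisy: go right to ash.
    ash is a leaf — visit ash.
Full pre-order sequence: mint, lime, bay, aster, iris, hop, fir, plum, daisy, elm, ash.

ash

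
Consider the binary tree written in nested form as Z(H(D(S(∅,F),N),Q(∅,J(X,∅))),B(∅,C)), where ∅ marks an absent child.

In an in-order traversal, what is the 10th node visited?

B

In-order visits the left subtree, then the node, then the right subtree.
At Z: go left to H.
  At H: go left to D.
    At D: go left to S.
      At S: no left child.
      Visit S.
      At S: go right to F.
        F is a leaf — visit F.
    Visit D.
    At D: go right to N.
      N is a leaf — visit N.
  Visit H.
  At H: go right to Q.
    At Q: no left child.
    Visit Q.
    At Q: go right to J.
      At J: go left to X.
        X is a leaf — visit X.
      Visit J.
      At J: no right child.
Visit Z.
At Z: go right to B.
  At B: no left child.
  Visit B.
  At B: go right to C.
    C is a leaf — visit C.
Full in-order sequence: S, F, D, N, H, Q, X, J, Z, B, C.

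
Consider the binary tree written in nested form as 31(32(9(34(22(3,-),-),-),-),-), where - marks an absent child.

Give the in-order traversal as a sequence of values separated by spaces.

In-order visits the left subtree, then the node, then the right subtree.
At 31: go left to 32.
  At 32: go left to 9.
    At 9: go left to 34.
      At 34: go left to 22.
        At 22: go left to 3.
          3 is a leaf — visit 3.
        Visit 22.
        At 22: no right child.
      Visit 34.
      At 34: no right child.
    Visit 9.
    At 9: no right child.
  Visit 32.
  At 32: no right child.
Visit 31.
At 31: no right child.

3 22 34 9 32 31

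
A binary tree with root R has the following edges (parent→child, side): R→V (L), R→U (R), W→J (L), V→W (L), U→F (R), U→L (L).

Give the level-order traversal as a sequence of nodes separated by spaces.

Level-order visits nodes level by level from the root, left to right within each level.
Level 0: R
Level 1: V, U
Level 2: W, L, F
Level 3: J

R V U W L F J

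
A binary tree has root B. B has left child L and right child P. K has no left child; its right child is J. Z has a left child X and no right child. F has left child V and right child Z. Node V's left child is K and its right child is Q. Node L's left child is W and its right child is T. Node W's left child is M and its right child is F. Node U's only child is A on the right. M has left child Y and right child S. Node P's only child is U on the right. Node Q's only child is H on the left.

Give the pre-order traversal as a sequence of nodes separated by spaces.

Pre-order visits the node, then its left subtree, then its right subtree.
Visit B.
At B: go left to L.
  Visit L.
  At L: go left to W.
    Visit W.
    At W: go left to M.
      Visit M.
      At M: go left to Y.
        Y is a leaf — visit Y.
      At M: go right to S.
        S is a leaf — visit S.
    At W: go right to F.
      Visit F.
      At F: go left to V.
        Visit V.
        At V: go left to K.
          Visit K.
          At K: no left child.
          At K: go right to J.
            J is a leaf — visit J.
        At V: go right to Q.
          Visit Q.
          At Q: go left to H.
            H is a leaf — visit H.
          At Q: no right child.
      At F: go right to Z.
        Visit Z.
        At Z: go left to X.
          X is a leaf — visit X.
        At Z: no right child.
  At L: go right to T.
    T is a leaf — visit T.
At B: go right to P.
  Visit P.
  At P: no left child.
  At P: go right to U.
    Visit U.
    At U: no left child.
    At U: go right to A.
      A is a leaf — visit A.

B L W M Y S F V K J Q H Z X T P U A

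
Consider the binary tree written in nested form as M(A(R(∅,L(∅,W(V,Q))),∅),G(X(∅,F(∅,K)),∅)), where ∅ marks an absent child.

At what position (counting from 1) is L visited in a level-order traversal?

Level-order visits nodes level by level from the root, left to right within each level.
Level 0: M
Level 1: A, G
Level 2: R, X
Level 3: L, F
Level 4: W, K
Level 5: V, Q
Full level-order sequence: M, A, G, R, X, L, F, W, K, V, Q.

6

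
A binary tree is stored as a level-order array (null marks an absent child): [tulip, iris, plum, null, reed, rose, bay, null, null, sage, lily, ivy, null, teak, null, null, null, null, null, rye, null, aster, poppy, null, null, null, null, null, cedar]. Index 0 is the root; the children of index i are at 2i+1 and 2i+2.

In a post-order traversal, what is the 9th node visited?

Post-order visits the left subtree, then the right subtree, then the node.
At tulip: go left to iris.
  At iris: no left child.
  At iris: go right to reed.
    At reed: go left to sage.
      At sage: go left to rye.
        rye is a leaf — visit rye.
      At sage: no right child.
      Visit sage.
    At reed: go right to lily.
      At lily: go left to aster.
        aster is a leaf — visit aster.
      At lily: go right to poppy.
        poppy is a leaf — visit poppy.
      Visit lily.
    Visit reed.
  Visit iris.
At tulip: go right to plum.
  At plum: go left to rose.
    At rose: go left to ivy.
      ivy is a leaf — visit ivy.
    At rose: no right child.
    Visit rose.
  At plum: go right to bay.
    At bay: go left to teak.
      At teak: no left child.
      At teak: go right to cedar.
        cedar is a leaf — visit cedar.
      Visit teak.
    At bay: no right child.
    Visit bay.
  Visit plum.
Visit tulip.
Full post-order sequence: rye, sage, aster, poppy, lily, reed, iris, ivy, rose, cedar, teak, bay, plum, tulip.

rose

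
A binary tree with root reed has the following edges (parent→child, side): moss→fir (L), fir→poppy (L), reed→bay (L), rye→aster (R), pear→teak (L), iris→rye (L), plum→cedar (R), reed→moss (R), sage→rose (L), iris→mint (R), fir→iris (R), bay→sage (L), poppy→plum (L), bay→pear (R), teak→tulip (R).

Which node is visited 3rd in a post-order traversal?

tulip

Post-order visits the left subtree, then the right subtree, then the node.
At reed: go left to bay.
  At bay: go left to sage.
    At sage: go left to rose.
      rose is a leaf — visit rose.
    At sage: no right child.
    Visit sage.
  At bay: go right to pear.
    At pear: go left to teak.
      At teak: no left child.
      At teak: go right to tulip.
        tulip is a leaf — visit tulip.
      Visit teak.
    At pear: no right child.
    Visit pear.
  Visit bay.
At reed: go right to moss.
  At moss: go left to fir.
    At fir: go left to poppy.
      At poppy: go left to plum.
        At plum: no left child.
        At plum: go right to cedar.
          cedar is a leaf — visit cedar.
        Visit plum.
      At poppy: no right child.
      Visit poppy.
    At fir: go right to iris.
      At iris: go left to rye.
        At rye: no left child.
        At rye: go right to aster.
          aster is a leaf — visit aster.
        Visit rye.
      At iris: go right to mint.
        mint is a leaf — visit mint.
      Visit iris.
    Visit fir.
  At moss: no right child.
  Visit moss.
Visit reed.
Full post-order sequence: rose, sage, tulip, teak, pear, bay, cedar, plum, poppy, aster, rye, mint, iris, fir, moss, reed.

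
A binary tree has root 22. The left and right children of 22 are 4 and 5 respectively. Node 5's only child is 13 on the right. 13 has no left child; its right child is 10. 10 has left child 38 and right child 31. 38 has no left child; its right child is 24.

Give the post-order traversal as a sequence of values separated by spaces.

Post-order visits the left subtree, then the right subtree, then the node.
At 22: go left to 4.
  4 is a leaf — visit 4.
At 22: go right to 5.
  At 5: no left child.
  At 5: go right to 13.
    At 13: no left child.
    At 13: go right to 10.
      At 10: go left to 38.
        At 38: no left child.
        At 38: go right to 24.
          24 is a leaf — visit 24.
        Visit 38.
      At 10: go right to 31.
        31 is a leaf — visit 31.
      Visit 10.
    Visit 13.
  Visit 5.
Visit 22.

4 24 38 31 10 13 5 22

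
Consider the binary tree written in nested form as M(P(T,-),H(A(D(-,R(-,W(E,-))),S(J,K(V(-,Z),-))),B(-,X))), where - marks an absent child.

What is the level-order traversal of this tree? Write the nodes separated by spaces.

M P H T A B D S X R J K W V E Z

Level-order visits nodes level by level from the root, left to right within each level.
Level 0: M
Level 1: P, H
Level 2: T, A, B
Level 3: D, S, X
Level 4: R, J, K
Level 5: W, V
Level 6: E, Z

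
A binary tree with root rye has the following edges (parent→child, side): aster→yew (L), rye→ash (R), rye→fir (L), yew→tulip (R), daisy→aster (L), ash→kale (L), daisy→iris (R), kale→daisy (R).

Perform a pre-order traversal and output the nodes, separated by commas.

Pre-order visits the node, then its left subtree, then its right subtree.
Visit rye.
At rye: go left to fir.
  fir is a leaf — visit fir.
At rye: go right to ash.
  Visit ash.
  At ash: go left to kale.
    Visit kale.
    At kale: no left child.
    At kale: go right to daisy.
      Visit daisy.
      At daisy: go left to aster.
        Visit aster.
        At aster: go left to yew.
          Visit yew.
          At yew: no left child.
          At yew: go right to tulip.
            tulip is a leaf — visit tulip.
        At aster: no right child.
      At daisy: go right to iris.
        iris is a leaf — visit iris.
  At ash: no right child.

rye, fir, ash, kale, daisy, aster, yew, tulip, iris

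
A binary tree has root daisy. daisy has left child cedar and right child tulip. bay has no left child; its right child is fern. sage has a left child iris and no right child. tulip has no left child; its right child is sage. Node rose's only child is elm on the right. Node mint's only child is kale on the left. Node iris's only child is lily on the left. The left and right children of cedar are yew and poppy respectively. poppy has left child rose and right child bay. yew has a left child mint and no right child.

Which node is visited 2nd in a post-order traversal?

Post-order visits the left subtree, then the right subtree, then the node.
At daisy: go left to cedar.
  At cedar: go left to yew.
    At yew: go left to mint.
      At mint: go left to kale.
        kale is a leaf — visit kale.
      At mint: no right child.
      Visit mint.
    At yew: no right child.
    Visit yew.
  At cedar: go right to poppy.
    At poppy: go left to rose.
      At rose: no left child.
      At rose: go right to elm.
        elm is a leaf — visit elm.
      Visit rose.
    At poppy: go right to bay.
      At bay: no left child.
      At bay: go right to fern.
        fern is a leaf — visit fern.
      Visit bay.
    Visit poppy.
  Visit cedar.
At daisy: go right to tulip.
  At tulip: no left child.
  At tulip: go right to sage.
    At sage: go left to iris.
      At iris: go left to lily.
        lily is a leaf — visit lily.
      At iris: no right child.
      Visit iris.
    At sage: no right child.
    Visit sage.
  Visit tulip.
Visit daisy.
Full post-order sequence: kale, mint, yew, elm, rose, fern, bay, poppy, cedar, lily, iris, sage, tulip, daisy.

mint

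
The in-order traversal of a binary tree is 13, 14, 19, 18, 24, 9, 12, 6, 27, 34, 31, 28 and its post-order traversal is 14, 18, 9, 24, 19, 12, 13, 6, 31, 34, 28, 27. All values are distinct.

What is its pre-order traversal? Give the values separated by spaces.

The last element of post-order is the root; it splits in-order into left and right subtrees.
Root 27: left subtree has 8 nodes {13, 14, 19, 18, 24, 9, 12, 6}, right has 3 {34, 31, 28}.
  Root 6: left subtree has 7 nodes {13, 14, 19, 18, 24, 9, 12}, right has 0 { }.
    Root 13: left subtree has 0 nodes { }, right has 6 {14, 19, 18, 24, 9, 12}.
      Root 12: left subtree has 5 nodes {14, 19, 18, 24, 9}, right has 0 { }.
        Root 19: left subtree has 1 node {14}, right has 3 {18, 24, 9}.
          Root 24: left subtree has 1 node {18}, right has 1 {9}.
  Root 28: left subtree has 2 nodes {34, 31}, right has 0 { }.
    Root 34: left subtree has 0 nodes { }, right has 1 {31}.

27 6 13 12 19 14 24 18 9 28 34 31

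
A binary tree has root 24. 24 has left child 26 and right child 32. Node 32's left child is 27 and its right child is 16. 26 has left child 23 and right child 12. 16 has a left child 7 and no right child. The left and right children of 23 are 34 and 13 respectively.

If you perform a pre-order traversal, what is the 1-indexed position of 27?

Pre-order visits the node, then its left subtree, then its right subtree.
Visit 24.
At 24: go left to 26.
  Visit 26.
  At 26: go left to 23.
    Visit 23.
    At 23: go left to 34.
      34 is a leaf — visit 34.
    At 23: go right to 13.
      13 is a leaf — visit 13.
  At 26: go right to 12.
    12 is a leaf — visit 12.
At 24: go right to 32.
  Visit 32.
  At 32: go left to 27.
    27 is a leaf — visit 27.
  At 32: go right to 16.
    Visit 16.
    At 16: go left to 7.
      7 is a leaf — visit 7.
    At 16: no right child.
Full pre-order sequence: 24, 26, 23, 34, 13, 12, 32, 27, 16, 7.

8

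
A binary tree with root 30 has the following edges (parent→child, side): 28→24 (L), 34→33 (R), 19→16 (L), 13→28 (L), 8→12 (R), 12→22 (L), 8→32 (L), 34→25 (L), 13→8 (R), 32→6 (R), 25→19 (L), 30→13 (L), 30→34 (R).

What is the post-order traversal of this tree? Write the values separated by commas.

24, 28, 6, 32, 22, 12, 8, 13, 16, 19, 25, 33, 34, 30

Post-order visits the left subtree, then the right subtree, then the node.
At 30: go left to 13.
  At 13: go left to 28.
    At 28: go left to 24.
      24 is a leaf — visit 24.
    At 28: no right child.
    Visit 28.
  At 13: go right to 8.
    At 8: go left to 32.
      At 32: no left child.
      At 32: go right to 6.
        6 is a leaf — visit 6.
      Visit 32.
    At 8: go right to 12.
      At 12: go left to 22.
        22 is a leaf — visit 22.
      At 12: no right child.
      Visit 12.
    Visit 8.
  Visit 13.
At 30: go right to 34.
  At 34: go left to 25.
    At 25: go left to 19.
      At 19: go left to 16.
        16 is a leaf — visit 16.
      At 19: no right child.
      Visit 19.
    At 25: no right child.
    Visit 25.
  At 34: go right to 33.
    33 is a leaf — visit 33.
  Visit 34.
Visit 30.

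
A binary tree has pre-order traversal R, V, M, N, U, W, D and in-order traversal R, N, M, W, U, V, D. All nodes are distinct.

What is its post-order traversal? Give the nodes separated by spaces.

The first element of pre-order is the root; it splits in-order into left and right subtrees.
Root R: left subtree has 0 nodes { }, right has 6 {N, M, W, U, V, D}.
  Root V: left subtree has 4 nodes {N, M, W, U}, right has 1 {D}.
    Root M: left subtree has 1 node {N}, right has 2 {W, U}.
      Root U: left subtree has 1 node {W}, right has 0 { }.

N W U M D V R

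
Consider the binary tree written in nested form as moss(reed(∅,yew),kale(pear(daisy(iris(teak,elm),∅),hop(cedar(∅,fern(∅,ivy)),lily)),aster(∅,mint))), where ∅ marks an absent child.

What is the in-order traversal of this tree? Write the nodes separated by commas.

In-order visits the left subtree, then the node, then the right subtree.
At moss: go left to reed.
  At reed: no left child.
  Visit reed.
  At reed: go right to yew.
    yew is a leaf — visit yew.
Visit moss.
At moss: go right to kale.
  At kale: go left to pear.
    At pear: go left to daisy.
      At daisy: go left to iris.
        At iris: go left to teak.
          teak is a leaf — visit teak.
        Visit iris.
        At iris: go right to elm.
          elm is a leaf — visit elm.
      Visit daisy.
      At daisy: no right child.
    Visit pear.
    At pear: go right to hop.
      At hop: go left to cedar.
        At cedar: no left child.
        Visit cedar.
        At cedar: go right to fern.
          At fern: no left child.
          Visit fern.
          At fern: go right to ivy.
            ivy is a leaf — visit ivy.
      Visit hop.
      At hop: go right to lily.
        lily is a leaf — visit lily.
  Visit kale.
  At kale: go right to aster.
    At aster: no left child.
    Visit aster.
    At aster: go right to mint.
      mint is a leaf — visit mint.

reed, yew, moss, teak, iris, elm, daisy, pear, cedar, fern, ivy, hop, lily, kale, aster, mint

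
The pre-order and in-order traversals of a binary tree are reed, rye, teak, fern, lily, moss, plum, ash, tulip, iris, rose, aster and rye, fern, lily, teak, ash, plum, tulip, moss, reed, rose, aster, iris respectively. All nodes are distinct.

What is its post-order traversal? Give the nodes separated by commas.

The first element of pre-order is the root; it splits in-order into left and right subtrees.
Root reed: left subtree has 8 nodes {rye, fern, lily, teak, ash, plum, tulip, moss}, right has 3 {rose, aster, iris}.
  Root rye: left subtree has 0 nodes { }, right has 7 {fern, lily, teak, ash, plum, tulip, moss}.
    Root teak: left subtree has 2 nodes {fern, lily}, right has 4 {ash, plum, tulip, moss}.
      Root fern: left subtree has 0 nodes { }, right has 1 {lily}.
      Root moss: left subtree has 3 nodes {ash, plum, tulip}, right has 0 { }.
        Root plum: left subtree has 1 node {ash}, right has 1 {tulip}.
  Root iris: left subtree has 2 nodes {rose, aster}, right has 0 { }.
    Root rose: left subtree has 0 nodes { }, right has 1 {aster}.

lily, fern, ash, tulip, plum, moss, teak, rye, aster, rose, iris, reed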